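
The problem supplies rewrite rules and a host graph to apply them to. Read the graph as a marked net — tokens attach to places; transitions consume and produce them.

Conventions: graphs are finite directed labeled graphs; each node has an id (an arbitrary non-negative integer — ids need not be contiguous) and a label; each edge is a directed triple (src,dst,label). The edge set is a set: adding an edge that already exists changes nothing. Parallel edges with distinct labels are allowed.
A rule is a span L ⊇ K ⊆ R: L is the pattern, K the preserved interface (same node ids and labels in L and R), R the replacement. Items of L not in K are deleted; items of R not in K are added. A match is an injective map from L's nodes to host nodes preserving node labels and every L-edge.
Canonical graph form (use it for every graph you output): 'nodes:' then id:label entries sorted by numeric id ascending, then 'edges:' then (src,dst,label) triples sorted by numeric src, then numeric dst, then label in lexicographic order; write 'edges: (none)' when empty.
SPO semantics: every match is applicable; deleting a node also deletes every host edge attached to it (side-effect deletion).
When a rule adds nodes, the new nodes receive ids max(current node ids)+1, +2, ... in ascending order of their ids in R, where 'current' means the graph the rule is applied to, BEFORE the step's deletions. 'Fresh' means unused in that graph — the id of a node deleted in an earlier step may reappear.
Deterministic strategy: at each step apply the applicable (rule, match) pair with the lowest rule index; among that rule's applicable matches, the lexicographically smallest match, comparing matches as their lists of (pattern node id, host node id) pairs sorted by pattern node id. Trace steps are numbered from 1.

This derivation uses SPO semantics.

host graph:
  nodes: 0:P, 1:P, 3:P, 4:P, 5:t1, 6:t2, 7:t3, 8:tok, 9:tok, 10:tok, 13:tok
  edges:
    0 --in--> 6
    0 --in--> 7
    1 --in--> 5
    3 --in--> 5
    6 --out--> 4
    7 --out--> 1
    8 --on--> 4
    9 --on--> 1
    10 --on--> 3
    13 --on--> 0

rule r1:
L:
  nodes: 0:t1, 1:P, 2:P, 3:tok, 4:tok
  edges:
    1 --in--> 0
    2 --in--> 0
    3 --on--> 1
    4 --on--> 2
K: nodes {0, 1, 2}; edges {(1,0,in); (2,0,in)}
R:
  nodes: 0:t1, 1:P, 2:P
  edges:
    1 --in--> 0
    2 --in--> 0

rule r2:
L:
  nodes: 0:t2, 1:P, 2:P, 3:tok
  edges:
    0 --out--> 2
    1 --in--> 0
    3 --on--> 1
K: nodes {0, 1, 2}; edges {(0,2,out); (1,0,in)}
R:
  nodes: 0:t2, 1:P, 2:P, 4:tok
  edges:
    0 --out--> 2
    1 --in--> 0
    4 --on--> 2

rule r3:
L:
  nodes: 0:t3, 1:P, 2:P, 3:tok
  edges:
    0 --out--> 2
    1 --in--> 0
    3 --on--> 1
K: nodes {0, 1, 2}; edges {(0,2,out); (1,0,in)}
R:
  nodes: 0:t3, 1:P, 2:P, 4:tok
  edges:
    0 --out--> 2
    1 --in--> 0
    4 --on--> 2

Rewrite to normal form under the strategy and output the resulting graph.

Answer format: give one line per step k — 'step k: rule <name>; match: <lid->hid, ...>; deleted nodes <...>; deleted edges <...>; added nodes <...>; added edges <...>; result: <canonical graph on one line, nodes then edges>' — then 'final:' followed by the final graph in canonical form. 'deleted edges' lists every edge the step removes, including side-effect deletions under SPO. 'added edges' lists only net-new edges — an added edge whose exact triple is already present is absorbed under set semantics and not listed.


step 1: rule r1; match: 0->5, 1->1, 2->3, 3->9, 4->10; deleted nodes 9, 10; deleted edges (9,1,on); (10,3,on); added nodes (none); added edges (none); result: nodes: 0:P, 1:P, 3:P, 4:P, 5:t1, 6:t2, 7:t3, 8:tok, 13:tok edges: (0,6,in); (0,7,in); (1,5,in); (3,5,in); (6,4,out); (7,1,out); (8,4,on); (13,0,on)
step 2: rule r2; match: 0->6, 1->0, 2->4, 3->13; deleted nodes 13; deleted edges (13,0,on); added nodes 14; added edges (14,4,on); result: nodes: 0:P, 1:P, 3:P, 4:P, 5:t1, 6:t2, 7:t3, 8:tok, 14:tok edges: (0,6,in); (0,7,in); (1,5,in); (3,5,in); (6,4,out); (7,1,out); (8,4,on); (14,4,on)
final:
nodes: 0:P, 1:P, 3:P, 4:P, 5:t1, 6:t2, 7:t3, 8:tok, 14:tok
edges: (0,6,in); (0,7,in); (1,5,in); (3,5,in); (6,4,out); (7,1,out); (8,4,on); (14,4,on)


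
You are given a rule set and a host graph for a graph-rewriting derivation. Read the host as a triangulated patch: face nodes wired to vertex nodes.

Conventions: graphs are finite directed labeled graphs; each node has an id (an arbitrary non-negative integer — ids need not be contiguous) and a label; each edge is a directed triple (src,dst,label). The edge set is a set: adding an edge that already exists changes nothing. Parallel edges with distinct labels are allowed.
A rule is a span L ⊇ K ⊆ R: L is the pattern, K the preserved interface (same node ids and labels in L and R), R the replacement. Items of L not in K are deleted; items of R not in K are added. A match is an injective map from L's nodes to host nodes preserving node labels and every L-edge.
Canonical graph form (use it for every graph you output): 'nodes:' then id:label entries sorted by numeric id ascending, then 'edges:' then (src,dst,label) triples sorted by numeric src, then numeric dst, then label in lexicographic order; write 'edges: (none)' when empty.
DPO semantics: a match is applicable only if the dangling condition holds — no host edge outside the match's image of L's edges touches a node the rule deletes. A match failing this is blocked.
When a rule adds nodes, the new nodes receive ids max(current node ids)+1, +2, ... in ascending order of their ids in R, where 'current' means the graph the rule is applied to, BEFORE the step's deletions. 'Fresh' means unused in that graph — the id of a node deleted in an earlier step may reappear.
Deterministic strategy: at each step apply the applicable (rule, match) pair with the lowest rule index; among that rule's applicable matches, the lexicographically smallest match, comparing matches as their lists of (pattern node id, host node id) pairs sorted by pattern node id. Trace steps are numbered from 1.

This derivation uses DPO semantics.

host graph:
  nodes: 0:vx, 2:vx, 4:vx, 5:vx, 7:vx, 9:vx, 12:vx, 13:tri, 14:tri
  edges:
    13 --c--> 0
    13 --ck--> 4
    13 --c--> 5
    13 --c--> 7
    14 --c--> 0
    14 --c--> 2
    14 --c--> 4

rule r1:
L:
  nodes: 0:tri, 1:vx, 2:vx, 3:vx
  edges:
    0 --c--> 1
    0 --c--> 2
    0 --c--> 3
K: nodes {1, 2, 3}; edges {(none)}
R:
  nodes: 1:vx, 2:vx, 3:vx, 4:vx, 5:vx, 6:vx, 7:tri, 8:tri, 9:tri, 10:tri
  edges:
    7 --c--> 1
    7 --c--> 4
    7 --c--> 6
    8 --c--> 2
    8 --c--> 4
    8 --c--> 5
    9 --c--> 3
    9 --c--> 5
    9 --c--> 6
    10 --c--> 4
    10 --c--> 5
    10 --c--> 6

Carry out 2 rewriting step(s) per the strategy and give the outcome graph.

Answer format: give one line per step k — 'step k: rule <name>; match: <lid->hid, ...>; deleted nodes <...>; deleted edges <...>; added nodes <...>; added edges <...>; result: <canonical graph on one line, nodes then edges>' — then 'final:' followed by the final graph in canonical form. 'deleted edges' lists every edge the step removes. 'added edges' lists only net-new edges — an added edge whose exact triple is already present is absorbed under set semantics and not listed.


step 1: rule r1; match: 0->14, 1->0, 2->2, 3->4; deleted nodes 14; deleted edges (14,0,c); (14,2,c); (14,4,c); added nodes 15, 16, 17, 18, 19, 20, 21; added edges (18,0,c); (18,15,c); (18,17,c); (19,2,c); (19,15,c); (19,16,c); (20,4,c); (20,16,c); (20,17,c); (21,15,c); (21,16,c); (21,17,c); result: nodes: 0:vx, 2:vx, 4:vx, 5:vx, 7:vx, 9:vx, 12:vx, 13:tri, 15:vx, 16:vx, 17:vx, 18:tri, 19:tri, 20:tri, 21:tri edges: (13,0,c); (13,4,ck); (13,5,c); (13,7,c); (18,0,c); (18,15,c); (18,17,c); (19,2,c); (19,15,c); (19,16,c); (20,4,c); (20,16,c); (20,17,c); (21,15,c); (21,16,c); (21,17,c)
step 2: rule r1; match: 0->18, 1->0, 2->15, 3->17; deleted nodes 18; deleted edges (18,0,c); (18,15,c); (18,17,c); added nodes 22, 23, 24, 25, 26, 27, 28; added edges (25,0,c); (25,22,c); (25,24,c); (26,15,c); (26,22,c); (26,23,c); (27,17,c); (27,23,c); (27,24,c); (28,22,c); (28,23,c); (28,24,c); result: nodes: 0:vx, 2:vx, 4:vx, 5:vx, 7:vx, 9:vx, 12:vx, 13:tri, 15:vx, 16:vx, 17:vx, 19:tri, 20:tri, 21:tri, 22:vx, 23:vx, 24:vx, 25:tri, 26:tri, 27:tri, 28:tri edges: (13,0,c); (13,4,ck); (13,5,c); (13,7,c); (19,2,c); (19,15,c); (19,16,c); (20,4,c); (20,16,c); (20,17,c); (21,15,c); (21,16,c); (21,17,c); (25,0,c); (25,22,c); (25,24,c); (26,15,c); (26,22,c); (26,23,c); (27,17,c); (27,23,c); (27,24,c); (28,22,c); (28,23,c); (28,24,c)
final:
nodes: 0:vx, 2:vx, 4:vx, 5:vx, 7:vx, 9:vx, 12:vx, 13:tri, 15:vx, 16:vx, 17:vx, 19:tri, 20:tri, 21:tri, 22:vx, 23:vx, 24:vx, 25:tri, 26:tri, 27:tri, 28:tri
edges: (13,0,c); (13,4,ck); (13,5,c); (13,7,c); (19,2,c); (19,15,c); (19,16,c); (20,4,c); (20,16,c); (20,17,c); (21,15,c); (21,16,c); (21,17,c); (25,0,c); (25,22,c); (25,24,c); (26,15,c); (26,22,c); (26,23,c); (27,17,c); (27,23,c); (27,24,c); (28,22,c); (28,23,c); (28,24,c)


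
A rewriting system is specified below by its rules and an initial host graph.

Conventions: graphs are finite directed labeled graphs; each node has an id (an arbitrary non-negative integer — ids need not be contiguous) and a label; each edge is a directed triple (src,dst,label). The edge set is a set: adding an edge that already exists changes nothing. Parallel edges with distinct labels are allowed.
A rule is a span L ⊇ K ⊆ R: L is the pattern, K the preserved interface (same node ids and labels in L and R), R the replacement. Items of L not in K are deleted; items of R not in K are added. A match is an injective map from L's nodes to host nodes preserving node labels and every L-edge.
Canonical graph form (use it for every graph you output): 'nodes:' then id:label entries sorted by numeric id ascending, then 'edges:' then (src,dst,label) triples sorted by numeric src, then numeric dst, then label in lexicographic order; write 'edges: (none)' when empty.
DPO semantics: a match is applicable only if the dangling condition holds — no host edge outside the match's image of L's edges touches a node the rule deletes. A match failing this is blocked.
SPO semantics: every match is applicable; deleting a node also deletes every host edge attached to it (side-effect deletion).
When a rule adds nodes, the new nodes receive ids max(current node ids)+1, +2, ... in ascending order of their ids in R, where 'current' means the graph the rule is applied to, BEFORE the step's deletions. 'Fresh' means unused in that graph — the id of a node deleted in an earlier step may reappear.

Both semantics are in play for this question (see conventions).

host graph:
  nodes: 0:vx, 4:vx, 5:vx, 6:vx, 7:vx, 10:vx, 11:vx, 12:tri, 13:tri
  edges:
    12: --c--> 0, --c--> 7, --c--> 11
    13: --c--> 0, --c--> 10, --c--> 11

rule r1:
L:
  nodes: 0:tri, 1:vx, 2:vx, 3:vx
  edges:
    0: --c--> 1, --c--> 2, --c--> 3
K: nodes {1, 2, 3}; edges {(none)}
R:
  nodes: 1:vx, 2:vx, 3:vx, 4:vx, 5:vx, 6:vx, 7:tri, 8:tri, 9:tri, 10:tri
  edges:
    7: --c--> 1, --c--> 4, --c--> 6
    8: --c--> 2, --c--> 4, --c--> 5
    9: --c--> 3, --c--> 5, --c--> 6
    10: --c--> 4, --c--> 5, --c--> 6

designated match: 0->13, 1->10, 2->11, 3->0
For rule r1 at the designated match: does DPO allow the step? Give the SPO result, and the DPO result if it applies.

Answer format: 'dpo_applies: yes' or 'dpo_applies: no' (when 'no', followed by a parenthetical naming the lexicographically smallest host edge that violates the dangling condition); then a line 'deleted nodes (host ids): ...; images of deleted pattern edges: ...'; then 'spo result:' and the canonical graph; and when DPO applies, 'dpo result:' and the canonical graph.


dpo_applies: yes
deleted nodes (host ids): 13; images of deleted pattern edges: (13,0,c); (13,10,c); (13,11,c)
spo result:
nodes: 0:vx, 4:vx, 5:vx, 6:vx, 7:vx, 10:vx, 11:vx, 12:tri, 14:vx, 15:vx, 16:vx, 17:tri, 18:tri, 19:tri, 20:tri
edges: (12,0,c); (12,7,c); (12,11,c); (17,10,c); (17,14,c); (17,16,c); (18,11,c); (18,14,c); (18,15,c); (19,0,c); (19,15,c); (19,16,c); (20,14,c); (20,15,c); (20,16,c)
dpo result:
nodes: 0:vx, 4:vx, 5:vx, 6:vx, 7:vx, 10:vx, 11:vx, 12:tri, 14:vx, 15:vx, 16:vx, 17:tri, 18:tri, 19:tri, 20:tri
edges: (12,0,c); (12,7,c); (12,11,c); (17,10,c); (17,14,c); (17,16,c); (18,11,c); (18,14,c); (18,15,c); (19,0,c); (19,15,c); (19,16,c); (20,14,c); (20,15,c); (20,16,c)


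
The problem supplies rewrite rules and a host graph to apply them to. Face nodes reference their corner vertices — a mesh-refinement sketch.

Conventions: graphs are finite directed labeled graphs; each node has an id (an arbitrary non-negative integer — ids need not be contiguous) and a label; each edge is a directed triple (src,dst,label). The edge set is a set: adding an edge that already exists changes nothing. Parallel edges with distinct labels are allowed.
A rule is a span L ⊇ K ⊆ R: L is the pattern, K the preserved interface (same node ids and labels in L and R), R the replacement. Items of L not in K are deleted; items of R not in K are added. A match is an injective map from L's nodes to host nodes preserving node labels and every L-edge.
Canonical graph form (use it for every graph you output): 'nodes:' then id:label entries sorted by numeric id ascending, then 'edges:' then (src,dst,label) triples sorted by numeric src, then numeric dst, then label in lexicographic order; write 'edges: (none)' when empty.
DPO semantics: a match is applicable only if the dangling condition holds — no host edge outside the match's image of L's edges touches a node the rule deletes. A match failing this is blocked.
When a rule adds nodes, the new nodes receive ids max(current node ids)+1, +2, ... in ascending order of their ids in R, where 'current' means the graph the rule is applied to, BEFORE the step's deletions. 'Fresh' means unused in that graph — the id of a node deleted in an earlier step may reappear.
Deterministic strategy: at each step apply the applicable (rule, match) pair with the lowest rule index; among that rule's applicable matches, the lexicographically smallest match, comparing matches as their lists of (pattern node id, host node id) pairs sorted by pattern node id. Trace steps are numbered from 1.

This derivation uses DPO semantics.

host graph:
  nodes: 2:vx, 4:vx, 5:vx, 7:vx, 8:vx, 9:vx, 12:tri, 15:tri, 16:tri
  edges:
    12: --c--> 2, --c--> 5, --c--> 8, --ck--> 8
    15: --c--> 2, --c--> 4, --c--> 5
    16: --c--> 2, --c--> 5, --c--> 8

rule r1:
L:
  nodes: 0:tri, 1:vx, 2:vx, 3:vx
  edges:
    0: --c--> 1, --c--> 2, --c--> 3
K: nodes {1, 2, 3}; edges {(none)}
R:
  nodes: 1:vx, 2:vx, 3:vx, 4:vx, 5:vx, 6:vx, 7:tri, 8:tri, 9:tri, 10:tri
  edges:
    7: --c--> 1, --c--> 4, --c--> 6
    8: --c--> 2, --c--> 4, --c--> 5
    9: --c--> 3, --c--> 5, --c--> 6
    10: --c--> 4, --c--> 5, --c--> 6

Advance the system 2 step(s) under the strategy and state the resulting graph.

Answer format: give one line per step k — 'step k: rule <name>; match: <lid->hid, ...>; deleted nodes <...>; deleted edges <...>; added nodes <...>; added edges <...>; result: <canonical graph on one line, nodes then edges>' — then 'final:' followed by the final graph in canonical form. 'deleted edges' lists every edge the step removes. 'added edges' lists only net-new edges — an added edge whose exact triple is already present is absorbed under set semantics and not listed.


step 1: rule r1; match: 0->15, 1->2, 2->4, 3->5; deleted nodes 15; deleted edges (15,2,c); (15,4,c); (15,5,c); added nodes 17, 18, 19, 20, 21, 22, 23; added edges (20,2,c); (20,17,c); (20,19,c); (21,4,c); (21,17,c); (21,18,c); (22,5,c); (22,18,c); (22,19,c); (23,17,c); (23,18,c); (23,19,c); result: nodes: 2:vx, 4:vx, 5:vx, 7:vx, 8:vx, 9:vx, 12:tri, 16:tri, 17:vx, 18:vx, 19:vx, 20:tri, 21:tri, 22:tri, 23:tri edges: (12,2,c); (12,5,c); (12,8,c); (12,8,ck); (16,2,c); (16,5,c); (16,8,c); (20,2,c); (20,17,c); (20,19,c); (21,4,c); (21,17,c); (21,18,c); (22,5,c); (22,18,c); (22,19,c); (23,17,c); (23,18,c); (23,19,c)
step 2: rule r1; match: 0->16, 1->2, 2->5, 3->8; deleted nodes 16; deleted edges (16,2,c); (16,5,c); (16,8,c); added nodes 24, 25, 26, 27, 28, 29, 30; added edges (27,2,c); (27,24,c); (27,26,c); (28,5,c); (28,24,c); (28,25,c); (29,8,c); (29,25,c); (29,26,c); (30,24,c); (30,25,c); (30,26,c); result: nodes: 2:vx, 4:vx, 5:vx, 7:vx, 8:vx, 9:vx, 12:tri, 17:vx, 18:vx, 19:vx, 20:tri, 21:tri, 22:tri, 23:tri, 24:vx, 25:vx, 26:vx, 27:tri, 28:tri, 29:tri, 30:tri edges: (12,2,c); (12,5,c); (12,8,c); (12,8,ck); (20,2,c); (20,17,c); (20,19,c); (21,4,c); (21,17,c); (21,18,c); (22,5,c); (22,18,c); (22,19,c); (23,17,c); (23,18,c); (23,19,c); (27,2,c); (27,24,c); (27,26,c); (28,5,c); (28,24,c); (28,25,c); (29,8,c); (29,25,c); (29,26,c); (30,24,c); (30,25,c); (30,26,c)
final:
nodes: 2:vx, 4:vx, 5:vx, 7:vx, 8:vx, 9:vx, 12:tri, 17:vx, 18:vx, 19:vx, 20:tri, 21:tri, 22:tri, 23:tri, 24:vx, 25:vx, 26:vx, 27:tri, 28:tri, 29:tri, 30:tri
edges: (12,2,c); (12,5,c); (12,8,c); (12,8,ck); (20,2,c); (20,17,c); (20,19,c); (21,4,c); (21,17,c); (21,18,c); (22,5,c); (22,18,c); (22,19,c); (23,17,c); (23,18,c); (23,19,c); (27,2,c); (27,24,c); (27,26,c); (28,5,c); (28,24,c); (28,25,c); (29,8,c); (29,25,c); (29,26,c); (30,24,c); (30,25,c); (30,26,c)


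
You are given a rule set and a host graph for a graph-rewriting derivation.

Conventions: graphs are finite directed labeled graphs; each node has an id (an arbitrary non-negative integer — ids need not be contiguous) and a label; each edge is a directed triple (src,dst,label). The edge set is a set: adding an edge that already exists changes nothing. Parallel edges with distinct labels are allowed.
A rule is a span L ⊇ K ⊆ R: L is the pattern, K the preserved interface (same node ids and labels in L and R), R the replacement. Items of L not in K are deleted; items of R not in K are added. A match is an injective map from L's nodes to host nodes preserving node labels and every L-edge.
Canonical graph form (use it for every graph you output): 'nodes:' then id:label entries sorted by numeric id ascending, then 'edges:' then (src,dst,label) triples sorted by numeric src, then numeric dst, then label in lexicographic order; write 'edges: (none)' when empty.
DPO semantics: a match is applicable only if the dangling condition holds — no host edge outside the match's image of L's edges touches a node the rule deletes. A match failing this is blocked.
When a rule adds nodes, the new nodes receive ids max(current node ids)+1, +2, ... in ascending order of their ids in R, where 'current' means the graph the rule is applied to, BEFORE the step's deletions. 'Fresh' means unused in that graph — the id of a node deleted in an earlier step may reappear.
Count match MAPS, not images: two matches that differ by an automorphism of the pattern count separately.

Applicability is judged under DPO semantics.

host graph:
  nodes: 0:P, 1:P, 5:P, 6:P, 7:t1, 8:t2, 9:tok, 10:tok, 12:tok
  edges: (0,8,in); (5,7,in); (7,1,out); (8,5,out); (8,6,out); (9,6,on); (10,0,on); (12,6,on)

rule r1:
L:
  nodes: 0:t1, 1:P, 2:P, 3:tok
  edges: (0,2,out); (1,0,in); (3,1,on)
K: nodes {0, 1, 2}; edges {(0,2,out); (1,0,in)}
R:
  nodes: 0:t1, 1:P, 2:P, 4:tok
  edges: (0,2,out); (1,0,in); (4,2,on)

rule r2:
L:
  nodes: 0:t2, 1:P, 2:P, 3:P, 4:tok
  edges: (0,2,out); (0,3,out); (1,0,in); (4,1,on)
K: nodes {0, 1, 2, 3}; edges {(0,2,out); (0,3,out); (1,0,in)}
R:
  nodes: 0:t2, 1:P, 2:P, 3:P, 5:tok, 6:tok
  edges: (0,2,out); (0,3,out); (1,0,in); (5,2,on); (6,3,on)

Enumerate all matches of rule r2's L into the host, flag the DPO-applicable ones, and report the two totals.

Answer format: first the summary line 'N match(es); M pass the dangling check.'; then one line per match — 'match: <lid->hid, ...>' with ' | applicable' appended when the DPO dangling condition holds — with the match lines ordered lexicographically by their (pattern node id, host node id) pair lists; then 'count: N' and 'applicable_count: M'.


2 match(es); 2 pass the dangling check.
match: 0->8, 1->0, 2->5, 3->6, 4->10 | applicable
match: 0->8, 1->0, 2->6, 3->5, 4->10 | applicable
count: 2
applicable_count: 2


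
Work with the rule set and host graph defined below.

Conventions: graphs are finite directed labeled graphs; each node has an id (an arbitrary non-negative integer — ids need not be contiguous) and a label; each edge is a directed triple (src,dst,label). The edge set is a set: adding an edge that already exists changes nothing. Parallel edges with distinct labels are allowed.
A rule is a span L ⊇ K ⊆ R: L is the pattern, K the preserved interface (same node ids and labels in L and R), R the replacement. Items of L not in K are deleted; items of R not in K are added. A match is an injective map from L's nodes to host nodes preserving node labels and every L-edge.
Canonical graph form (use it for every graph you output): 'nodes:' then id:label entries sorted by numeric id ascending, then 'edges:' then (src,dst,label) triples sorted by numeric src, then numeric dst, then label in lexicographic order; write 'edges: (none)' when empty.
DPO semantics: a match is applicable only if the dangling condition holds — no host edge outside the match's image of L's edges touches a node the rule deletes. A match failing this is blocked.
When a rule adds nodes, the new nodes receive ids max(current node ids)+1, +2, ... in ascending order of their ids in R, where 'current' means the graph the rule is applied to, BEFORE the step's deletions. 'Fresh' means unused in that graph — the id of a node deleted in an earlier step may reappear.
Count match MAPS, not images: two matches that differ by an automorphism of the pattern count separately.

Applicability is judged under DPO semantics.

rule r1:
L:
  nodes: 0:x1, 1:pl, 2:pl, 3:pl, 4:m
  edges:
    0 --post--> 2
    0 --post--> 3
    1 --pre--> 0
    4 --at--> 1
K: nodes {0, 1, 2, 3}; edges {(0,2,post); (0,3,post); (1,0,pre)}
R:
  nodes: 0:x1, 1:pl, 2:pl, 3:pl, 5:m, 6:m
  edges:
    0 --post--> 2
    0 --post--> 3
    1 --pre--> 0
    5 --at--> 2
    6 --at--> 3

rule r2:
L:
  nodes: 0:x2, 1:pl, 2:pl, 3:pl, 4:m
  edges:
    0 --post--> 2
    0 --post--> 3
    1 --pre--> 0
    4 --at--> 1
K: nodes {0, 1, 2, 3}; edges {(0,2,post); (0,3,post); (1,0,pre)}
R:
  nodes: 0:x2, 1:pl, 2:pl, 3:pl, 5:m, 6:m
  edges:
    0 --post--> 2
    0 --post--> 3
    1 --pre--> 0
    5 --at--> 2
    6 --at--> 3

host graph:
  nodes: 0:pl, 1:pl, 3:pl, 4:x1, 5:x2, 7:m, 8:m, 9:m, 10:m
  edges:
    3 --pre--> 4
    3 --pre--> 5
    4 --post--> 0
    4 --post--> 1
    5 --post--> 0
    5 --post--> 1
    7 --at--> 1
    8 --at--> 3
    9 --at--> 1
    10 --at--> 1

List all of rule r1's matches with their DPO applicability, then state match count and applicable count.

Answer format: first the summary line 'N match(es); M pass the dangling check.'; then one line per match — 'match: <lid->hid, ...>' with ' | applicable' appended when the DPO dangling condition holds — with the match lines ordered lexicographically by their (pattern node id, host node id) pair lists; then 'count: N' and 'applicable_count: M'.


2 match(es); 2 pass the dangling check.
match: 0->4, 1->3, 2->0, 3->1, 4->8 | applicable
match: 0->4, 1->3, 2->1, 3->0, 4->8 | applicable
count: 2
applicable_count: 2


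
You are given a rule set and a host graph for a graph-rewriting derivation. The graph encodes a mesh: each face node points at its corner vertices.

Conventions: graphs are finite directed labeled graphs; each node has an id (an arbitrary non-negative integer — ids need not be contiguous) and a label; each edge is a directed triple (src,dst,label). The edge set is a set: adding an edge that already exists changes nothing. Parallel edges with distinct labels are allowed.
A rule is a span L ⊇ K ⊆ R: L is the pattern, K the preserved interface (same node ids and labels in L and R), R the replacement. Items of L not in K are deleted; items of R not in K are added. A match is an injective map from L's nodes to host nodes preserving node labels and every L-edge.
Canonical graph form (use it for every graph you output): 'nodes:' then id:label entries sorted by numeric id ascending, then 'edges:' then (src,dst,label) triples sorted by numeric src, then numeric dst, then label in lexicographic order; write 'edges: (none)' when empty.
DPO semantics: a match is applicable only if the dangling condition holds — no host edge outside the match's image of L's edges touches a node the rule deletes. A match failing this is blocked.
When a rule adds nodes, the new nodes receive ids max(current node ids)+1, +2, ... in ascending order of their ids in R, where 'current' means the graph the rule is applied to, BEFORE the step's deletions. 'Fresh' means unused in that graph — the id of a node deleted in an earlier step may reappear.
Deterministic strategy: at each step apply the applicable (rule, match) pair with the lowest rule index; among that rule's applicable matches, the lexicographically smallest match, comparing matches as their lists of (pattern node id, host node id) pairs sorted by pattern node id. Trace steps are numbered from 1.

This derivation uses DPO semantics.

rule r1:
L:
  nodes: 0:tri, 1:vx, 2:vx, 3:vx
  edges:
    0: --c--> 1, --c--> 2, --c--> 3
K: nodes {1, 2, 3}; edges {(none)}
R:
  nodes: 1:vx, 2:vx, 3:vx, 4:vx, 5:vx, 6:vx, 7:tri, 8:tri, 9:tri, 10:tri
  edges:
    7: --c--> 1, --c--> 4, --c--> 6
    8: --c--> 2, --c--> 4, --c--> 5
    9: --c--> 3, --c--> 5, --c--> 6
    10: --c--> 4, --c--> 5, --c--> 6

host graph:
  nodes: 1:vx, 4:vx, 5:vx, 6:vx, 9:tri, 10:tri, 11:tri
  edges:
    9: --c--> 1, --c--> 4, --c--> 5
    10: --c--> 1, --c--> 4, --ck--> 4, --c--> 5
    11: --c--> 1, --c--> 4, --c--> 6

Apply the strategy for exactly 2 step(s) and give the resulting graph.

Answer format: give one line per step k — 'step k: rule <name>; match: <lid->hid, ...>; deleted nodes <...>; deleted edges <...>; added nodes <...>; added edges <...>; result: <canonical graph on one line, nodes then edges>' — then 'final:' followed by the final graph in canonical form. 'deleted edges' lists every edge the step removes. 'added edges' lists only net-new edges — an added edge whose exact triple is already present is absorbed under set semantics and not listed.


step 1: rule r1; match: 0->9, 1->1, 2->4, 3->5; deleted nodes 9; deleted edges (9,1,c); (9,4,c); (9,5,c); added nodes 12, 13, 14, 15, 16, 17, 18; added edges (15,1,c); (15,12,c); (15,14,c); (16,4,c); (16,12,c); (16,13,c); (17,5,c); (17,13,c); (17,14,c); (18,12,c); (18,13,c); (18,14,c); result: nodes: 1:vx, 4:vx, 5:vx, 6:vx, 10:tri, 11:tri, 12:vx, 13:vx, 14:vx, 15:tri, 16:tri, 17:tri, 18:tri edges: (10,1,c); (10,4,c); (10,4,ck); (10,5,c); (11,1,c); (11,4,c); (11,6,c); (15,1,c); (15,12,c); (15,14,c); (16,4,c); (16,12,c); (16,13,c); (17,5,c); (17,13,c); (17,14,c); (18,12,c); (18,13,c); (18,14,c)
step 2: rule r1; match: 0->11, 1->1, 2->4, 3->6; deleted nodes 11; deleted edges (11,1,c); (11,4,c); (11,6,c); added nodes 19, 20, 21, 22, 23, 24, 25; added edges (22,1,c); (22,19,c); (22,21,c); (23,4,c); (23,19,c); (23,20,c); (24,6,c); (24,20,c); (24,21,c); (25,19,c); (25,20,c); (25,21,c); result: nodes: 1:vx, 4:vx, 5:vx, 6:vx, 10:tri, 12:vx, 13:vx, 14:vx, 15:tri, 16:tri, 17:tri, 18:tri, 19:vx, 20:vx, 21:vx, 22:tri, 23:tri, 24:tri, 25:tri edges: (10,1,c); (10,4,c); (10,4,ck); (10,5,c); (15,1,c); (15,12,c); (15,14,c); (16,4,c); (16,12,c); (16,13,c); (17,5,c); (17,13,c); (17,14,c); (18,12,c); (18,13,c); (18,14,c); (22,1,c); (22,19,c); (22,21,c); (23,4,c); (23,19,c); (23,20,c); (24,6,c); (24,20,c); (24,21,c); (25,19,c); (25,20,c); (25,21,c)
final:
nodes: 1:vx, 4:vx, 5:vx, 6:vx, 10:tri, 12:vx, 13:vx, 14:vx, 15:tri, 16:tri, 17:tri, 18:tri, 19:vx, 20:vx, 21:vx, 22:tri, 23:tri, 24:tri, 25:tri
edges: (10,1,c); (10,4,c); (10,4,ck); (10,5,c); (15,1,c); (15,12,c); (15,14,c); (16,4,c); (16,12,c); (16,13,c); (17,5,c); (17,13,c); (17,14,c); (18,12,c); (18,13,c); (18,14,c); (22,1,c); (22,19,c); (22,21,c); (23,4,c); (23,19,c); (23,20,c); (24,6,c); (24,20,c); (24,21,c); (25,19,c); (25,20,c); (25,21,c)


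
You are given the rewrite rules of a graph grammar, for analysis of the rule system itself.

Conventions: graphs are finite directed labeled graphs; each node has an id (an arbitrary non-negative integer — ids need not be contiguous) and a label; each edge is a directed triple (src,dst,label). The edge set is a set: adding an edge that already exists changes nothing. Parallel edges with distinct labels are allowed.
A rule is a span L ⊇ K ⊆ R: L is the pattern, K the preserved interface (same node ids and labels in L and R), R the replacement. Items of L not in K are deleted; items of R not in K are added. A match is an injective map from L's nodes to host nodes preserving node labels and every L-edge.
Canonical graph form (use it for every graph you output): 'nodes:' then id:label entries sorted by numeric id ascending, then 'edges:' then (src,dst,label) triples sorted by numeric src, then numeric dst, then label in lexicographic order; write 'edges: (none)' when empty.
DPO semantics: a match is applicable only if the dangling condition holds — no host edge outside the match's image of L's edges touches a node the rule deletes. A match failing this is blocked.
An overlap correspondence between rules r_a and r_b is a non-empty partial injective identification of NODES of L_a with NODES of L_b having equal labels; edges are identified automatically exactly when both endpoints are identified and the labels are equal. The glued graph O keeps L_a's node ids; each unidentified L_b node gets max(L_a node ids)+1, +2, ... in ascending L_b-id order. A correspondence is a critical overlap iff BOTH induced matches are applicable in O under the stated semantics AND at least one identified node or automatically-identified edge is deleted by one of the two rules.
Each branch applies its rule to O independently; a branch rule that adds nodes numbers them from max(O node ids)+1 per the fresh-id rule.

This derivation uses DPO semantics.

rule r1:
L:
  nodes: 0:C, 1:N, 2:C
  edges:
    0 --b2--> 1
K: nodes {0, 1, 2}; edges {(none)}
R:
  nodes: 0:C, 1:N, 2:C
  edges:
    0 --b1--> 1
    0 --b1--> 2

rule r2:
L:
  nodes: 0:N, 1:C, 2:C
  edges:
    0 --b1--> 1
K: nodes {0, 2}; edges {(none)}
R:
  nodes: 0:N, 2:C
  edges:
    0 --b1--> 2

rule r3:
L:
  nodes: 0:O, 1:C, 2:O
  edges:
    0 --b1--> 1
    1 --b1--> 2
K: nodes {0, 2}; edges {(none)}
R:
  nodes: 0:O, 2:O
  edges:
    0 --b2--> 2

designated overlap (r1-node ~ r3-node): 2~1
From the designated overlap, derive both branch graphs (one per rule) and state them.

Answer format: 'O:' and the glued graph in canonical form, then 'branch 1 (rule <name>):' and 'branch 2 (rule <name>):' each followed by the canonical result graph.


O:
nodes: 0:C, 1:N, 2:C, 3:O, 4:O
edges: (0,1,b2); (2,4,b1); (3,2,b1)
branch 1 (rule r1):
nodes: 0:C, 1:N, 2:C, 3:O, 4:O
edges: (0,1,b1); (0,2,b1); (2,4,b1); (3,2,b1)
branch 2 (rule r3):
nodes: 0:C, 1:N, 3:O, 4:O
edges: (0,1,b2); (3,4,b2)


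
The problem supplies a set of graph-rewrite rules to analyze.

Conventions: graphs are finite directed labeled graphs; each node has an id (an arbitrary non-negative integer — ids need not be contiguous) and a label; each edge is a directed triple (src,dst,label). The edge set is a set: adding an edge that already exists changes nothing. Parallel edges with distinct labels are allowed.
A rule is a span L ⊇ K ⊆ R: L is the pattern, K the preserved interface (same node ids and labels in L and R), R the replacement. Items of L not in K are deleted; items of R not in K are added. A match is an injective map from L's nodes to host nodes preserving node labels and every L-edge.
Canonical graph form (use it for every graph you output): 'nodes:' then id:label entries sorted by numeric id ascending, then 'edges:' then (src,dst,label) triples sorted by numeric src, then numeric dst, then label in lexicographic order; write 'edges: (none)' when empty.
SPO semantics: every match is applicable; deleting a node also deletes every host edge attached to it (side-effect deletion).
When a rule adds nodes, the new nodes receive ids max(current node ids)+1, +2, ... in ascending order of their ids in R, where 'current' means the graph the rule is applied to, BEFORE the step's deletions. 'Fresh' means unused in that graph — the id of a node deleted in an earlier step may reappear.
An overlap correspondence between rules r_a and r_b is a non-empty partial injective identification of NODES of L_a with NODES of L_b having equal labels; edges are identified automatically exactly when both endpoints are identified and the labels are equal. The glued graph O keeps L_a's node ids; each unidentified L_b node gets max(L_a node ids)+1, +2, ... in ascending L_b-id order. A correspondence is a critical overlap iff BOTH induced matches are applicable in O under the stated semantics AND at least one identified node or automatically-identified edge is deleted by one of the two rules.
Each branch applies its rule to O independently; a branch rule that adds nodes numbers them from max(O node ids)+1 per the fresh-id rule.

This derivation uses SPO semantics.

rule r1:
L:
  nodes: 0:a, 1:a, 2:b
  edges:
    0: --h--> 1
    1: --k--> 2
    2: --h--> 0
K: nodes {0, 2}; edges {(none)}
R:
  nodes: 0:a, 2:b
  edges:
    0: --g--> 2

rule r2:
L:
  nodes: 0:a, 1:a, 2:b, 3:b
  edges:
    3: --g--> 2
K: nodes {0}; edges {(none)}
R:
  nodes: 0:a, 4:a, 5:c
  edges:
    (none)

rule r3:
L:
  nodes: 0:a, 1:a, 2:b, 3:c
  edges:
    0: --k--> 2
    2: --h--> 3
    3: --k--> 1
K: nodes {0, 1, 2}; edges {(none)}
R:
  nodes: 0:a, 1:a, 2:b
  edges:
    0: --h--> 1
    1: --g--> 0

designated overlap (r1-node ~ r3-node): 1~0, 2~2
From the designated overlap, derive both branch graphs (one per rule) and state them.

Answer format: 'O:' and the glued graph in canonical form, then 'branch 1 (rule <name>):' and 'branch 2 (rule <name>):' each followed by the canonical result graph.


O:
nodes: 0:a, 1:a, 2:b, 3:a, 4:c
edges: (0,1,h); (1,2,k); (2,0,h); (2,4,h); (4,3,k)
branch 1 (rule r1):
nodes: 0:a, 2:b, 3:a, 4:c
edges: (0,2,g); (2,4,h); (4,3,k)
branch 2 (rule r3):
nodes: 0:a, 1:a, 2:b, 3:a
edges: (0,1,h); (1,3,h); (2,0,h); (3,1,g)


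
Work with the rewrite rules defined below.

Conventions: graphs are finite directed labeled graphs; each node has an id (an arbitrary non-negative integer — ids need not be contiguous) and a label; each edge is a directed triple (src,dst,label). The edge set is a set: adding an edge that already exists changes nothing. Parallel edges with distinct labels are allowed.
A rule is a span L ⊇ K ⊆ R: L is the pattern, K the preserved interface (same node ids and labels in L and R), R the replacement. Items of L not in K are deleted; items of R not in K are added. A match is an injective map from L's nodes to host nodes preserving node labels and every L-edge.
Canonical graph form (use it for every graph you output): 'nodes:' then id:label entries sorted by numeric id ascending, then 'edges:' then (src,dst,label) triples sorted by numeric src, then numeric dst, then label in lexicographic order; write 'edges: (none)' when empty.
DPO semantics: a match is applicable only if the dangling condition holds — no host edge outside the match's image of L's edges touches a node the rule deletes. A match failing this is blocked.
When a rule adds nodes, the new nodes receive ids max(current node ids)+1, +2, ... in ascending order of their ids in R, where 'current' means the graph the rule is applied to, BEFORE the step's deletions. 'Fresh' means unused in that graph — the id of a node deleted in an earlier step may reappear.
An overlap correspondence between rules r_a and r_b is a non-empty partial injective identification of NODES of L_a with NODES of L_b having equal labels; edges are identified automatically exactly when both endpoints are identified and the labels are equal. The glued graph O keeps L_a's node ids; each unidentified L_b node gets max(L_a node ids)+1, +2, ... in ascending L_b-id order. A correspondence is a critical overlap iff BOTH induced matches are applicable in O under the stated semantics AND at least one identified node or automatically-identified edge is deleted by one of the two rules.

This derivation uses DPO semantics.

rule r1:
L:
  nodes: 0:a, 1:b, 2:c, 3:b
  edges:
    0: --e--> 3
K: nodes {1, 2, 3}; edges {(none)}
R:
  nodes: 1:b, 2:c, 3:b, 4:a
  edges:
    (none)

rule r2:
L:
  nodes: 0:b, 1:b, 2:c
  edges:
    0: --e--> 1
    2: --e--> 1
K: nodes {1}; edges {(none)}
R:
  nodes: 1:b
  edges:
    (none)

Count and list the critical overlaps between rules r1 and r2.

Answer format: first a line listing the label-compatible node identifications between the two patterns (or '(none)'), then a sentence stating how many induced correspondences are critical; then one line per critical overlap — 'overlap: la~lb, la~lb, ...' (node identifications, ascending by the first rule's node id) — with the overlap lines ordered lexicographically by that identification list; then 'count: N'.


label-compatible node identifications between L(r1) and L(r2): 1~0, 1~1, 2~2, 3~0, 3~1
7 of the induced correspondences are critical overlaps of r1 and r2.
overlap: 1~0
overlap: 1~0, 2~2
overlap: 1~0, 2~2, 3~1
overlap: 1~0, 3~1
overlap: 1~1, 2~2
overlap: 2~2
overlap: 2~2, 3~1
count: 7


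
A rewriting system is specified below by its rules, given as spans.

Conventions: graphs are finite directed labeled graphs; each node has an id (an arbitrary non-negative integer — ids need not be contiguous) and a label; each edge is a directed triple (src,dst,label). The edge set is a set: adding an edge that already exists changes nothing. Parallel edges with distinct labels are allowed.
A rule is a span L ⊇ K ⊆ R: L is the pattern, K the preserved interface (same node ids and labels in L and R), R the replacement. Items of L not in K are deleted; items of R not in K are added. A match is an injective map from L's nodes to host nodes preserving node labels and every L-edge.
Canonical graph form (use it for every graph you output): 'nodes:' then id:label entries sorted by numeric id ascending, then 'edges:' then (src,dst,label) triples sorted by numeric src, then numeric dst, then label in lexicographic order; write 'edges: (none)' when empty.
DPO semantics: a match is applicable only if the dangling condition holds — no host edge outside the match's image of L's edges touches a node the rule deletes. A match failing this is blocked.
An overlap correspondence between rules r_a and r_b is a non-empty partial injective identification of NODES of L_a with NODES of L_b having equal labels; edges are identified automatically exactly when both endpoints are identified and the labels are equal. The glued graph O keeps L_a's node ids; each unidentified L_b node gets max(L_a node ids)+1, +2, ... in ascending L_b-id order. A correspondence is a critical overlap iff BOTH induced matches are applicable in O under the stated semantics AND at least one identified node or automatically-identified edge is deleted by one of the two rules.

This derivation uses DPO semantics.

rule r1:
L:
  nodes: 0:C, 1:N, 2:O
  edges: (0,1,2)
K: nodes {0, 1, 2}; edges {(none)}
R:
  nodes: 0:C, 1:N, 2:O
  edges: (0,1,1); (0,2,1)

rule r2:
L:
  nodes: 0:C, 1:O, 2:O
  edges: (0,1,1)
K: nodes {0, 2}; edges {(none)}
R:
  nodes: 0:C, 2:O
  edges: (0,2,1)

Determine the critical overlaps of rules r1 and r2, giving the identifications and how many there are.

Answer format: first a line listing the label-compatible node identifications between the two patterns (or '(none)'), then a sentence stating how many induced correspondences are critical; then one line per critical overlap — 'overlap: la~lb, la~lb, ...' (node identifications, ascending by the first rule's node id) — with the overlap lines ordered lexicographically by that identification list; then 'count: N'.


label-compatible node identifications between L(r1) and L(r2): 0~0, 2~1, 2~2
2 of the induced correspondences are critical overlaps of r1 and r2.
overlap: 0~0, 2~1
overlap: 2~1
count: 2


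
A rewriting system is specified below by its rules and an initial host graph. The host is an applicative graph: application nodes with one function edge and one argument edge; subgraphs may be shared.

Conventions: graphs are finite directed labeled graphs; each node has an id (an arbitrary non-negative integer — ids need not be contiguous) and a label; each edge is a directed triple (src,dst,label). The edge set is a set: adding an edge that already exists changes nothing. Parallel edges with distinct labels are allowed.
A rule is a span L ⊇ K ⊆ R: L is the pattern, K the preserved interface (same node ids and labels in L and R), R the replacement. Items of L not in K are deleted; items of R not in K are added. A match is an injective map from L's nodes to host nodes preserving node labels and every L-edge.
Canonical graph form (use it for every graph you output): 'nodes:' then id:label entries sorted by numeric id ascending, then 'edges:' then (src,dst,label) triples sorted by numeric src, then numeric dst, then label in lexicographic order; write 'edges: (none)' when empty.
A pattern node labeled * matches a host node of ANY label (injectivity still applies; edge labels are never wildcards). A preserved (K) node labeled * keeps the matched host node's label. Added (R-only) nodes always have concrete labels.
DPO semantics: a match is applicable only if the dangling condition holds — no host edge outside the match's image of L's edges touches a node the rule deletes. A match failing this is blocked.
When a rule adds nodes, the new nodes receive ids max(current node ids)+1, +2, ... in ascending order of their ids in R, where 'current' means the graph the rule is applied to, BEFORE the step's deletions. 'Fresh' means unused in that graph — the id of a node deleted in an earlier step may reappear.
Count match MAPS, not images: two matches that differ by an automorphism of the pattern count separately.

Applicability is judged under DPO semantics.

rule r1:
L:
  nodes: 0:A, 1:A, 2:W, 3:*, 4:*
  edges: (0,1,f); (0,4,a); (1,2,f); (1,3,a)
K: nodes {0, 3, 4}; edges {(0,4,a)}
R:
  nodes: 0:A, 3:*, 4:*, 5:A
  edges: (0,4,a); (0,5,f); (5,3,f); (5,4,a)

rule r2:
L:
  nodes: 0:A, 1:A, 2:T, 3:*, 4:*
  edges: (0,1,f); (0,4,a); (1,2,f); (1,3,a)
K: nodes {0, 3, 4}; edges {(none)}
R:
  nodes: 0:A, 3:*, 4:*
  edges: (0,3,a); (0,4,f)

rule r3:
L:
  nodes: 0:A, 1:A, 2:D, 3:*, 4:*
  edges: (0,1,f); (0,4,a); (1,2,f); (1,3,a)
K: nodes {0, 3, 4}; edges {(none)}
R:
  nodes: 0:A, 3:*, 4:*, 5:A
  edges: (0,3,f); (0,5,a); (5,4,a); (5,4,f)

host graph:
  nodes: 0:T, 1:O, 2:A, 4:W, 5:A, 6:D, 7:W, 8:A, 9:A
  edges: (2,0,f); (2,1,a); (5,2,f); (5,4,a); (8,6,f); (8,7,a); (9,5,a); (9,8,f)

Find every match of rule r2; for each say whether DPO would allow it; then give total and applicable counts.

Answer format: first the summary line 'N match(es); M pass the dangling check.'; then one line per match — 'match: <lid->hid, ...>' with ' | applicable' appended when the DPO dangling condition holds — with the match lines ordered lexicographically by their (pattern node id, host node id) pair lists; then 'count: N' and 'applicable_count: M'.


1 match(es); 1 pass the dangling check.
match: 0->5, 1->2, 2->0, 3->1, 4->4 | applicable
count: 1
applicable_count: 1
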